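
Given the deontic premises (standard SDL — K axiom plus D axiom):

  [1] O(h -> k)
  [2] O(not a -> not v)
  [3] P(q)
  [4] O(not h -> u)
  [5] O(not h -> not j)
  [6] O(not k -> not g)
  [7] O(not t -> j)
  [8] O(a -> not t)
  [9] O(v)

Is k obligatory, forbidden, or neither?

Obligatory

Premise 9 gives O(v).
Premise 2 is O(not a -> not v); contrapositively O(v -> a). Since O(v) holds, K gives O(a).
Applying K to premise 8 (O(a -> not t)) and O(a) yields O(not t).
Premise 7 is O(not t -> j); since O(not t), deontic closure gives O(j).
Premise 5, O(not h -> not j), contraposes to O(j -> h); with O(j) we get O(h).
Premise 1 is O(h -> k); since O(h), deontic closure gives O(k).
Premises 3, 4, 6 do not contribute to this derivation.
Hence k is obligatory.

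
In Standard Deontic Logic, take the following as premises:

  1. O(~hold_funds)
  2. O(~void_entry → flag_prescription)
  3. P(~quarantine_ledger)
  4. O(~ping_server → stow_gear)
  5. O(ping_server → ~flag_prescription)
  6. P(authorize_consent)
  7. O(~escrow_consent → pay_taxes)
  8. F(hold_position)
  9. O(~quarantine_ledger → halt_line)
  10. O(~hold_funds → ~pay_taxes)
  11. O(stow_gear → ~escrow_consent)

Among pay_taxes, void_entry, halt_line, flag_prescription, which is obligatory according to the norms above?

void_entry

From premise 1 we have O(~hold_funds).
Applying K to premise 10 (O(~hold_funds → ~pay_taxes)) and O(~hold_funds) yields O(~pay_taxes).
Premise 7 is O(~escrow_consent → pay_taxes); contrapositively O(~pay_taxes → escrow_consent). Since O(~pay_taxes) holds, K gives O(escrow_consent).
Premise 11, O(stow_gear → ~escrow_consent), contraposes to O(escrow_consent → ~stow_gear); with O(escrow_consent) we get O(~stow_gear).
Premise 4, O(~ping_server → stow_gear), contraposes to O(~stow_gear → ping_server); with O(~stow_gear) we get O(ping_server).
Applying K to premise 5 (O(ping_server → ~flag_prescription)) and O(ping_server) yields O(~flag_prescription).
The contrapositive of premise 2 (O(~void_entry → flag_prescription)) is O(~flag_prescription → void_entry), and O(~flag_prescription) is already established, so O(void_entry).
So O(void_entry) holds — void_entry is obligatory. None of the other listed options is made obligatory by any chain of premises.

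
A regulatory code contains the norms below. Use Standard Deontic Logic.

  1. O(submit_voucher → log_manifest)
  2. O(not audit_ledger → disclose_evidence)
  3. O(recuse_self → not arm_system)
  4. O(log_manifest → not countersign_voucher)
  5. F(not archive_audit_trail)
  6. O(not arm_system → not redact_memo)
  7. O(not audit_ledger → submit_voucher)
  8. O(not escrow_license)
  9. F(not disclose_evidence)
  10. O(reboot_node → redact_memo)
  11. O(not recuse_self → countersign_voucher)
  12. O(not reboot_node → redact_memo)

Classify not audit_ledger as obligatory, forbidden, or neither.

Premises 10 and 12 are O(reboot_node → redact_memo) and O(not reboot_node → redact_memo); every ideal world satisfies reboot_node or not reboot_node, so in either case redact_memo holds — hence O(redact_memo).
Premise 6, O(not arm_system → not redact_memo), contraposes to O(redact_memo → arm_system); with O(redact_memo) we get O(arm_system).
Premise 3, O(recuse_self → not arm_system), contraposes to O(arm_system → not recuse_self); with O(arm_system) we get O(not recuse_self).
From O(not recuse_self) and premise 11, O(not recuse_self → countersign_voucher), we obtain O(countersign_voucher).
Premise 4, O(log_manifest → not countersign_voucher), contraposes to O(countersign_voucher → not log_manifest); with O(countersign_voucher) we get O(not log_manifest).
Premise 1, O(submit_voucher → log_manifest), contraposes to O(not log_manifest → not submit_voucher); with O(not log_manifest) we get O(not submit_voucher).
The contrapositive of premise 7 (O(not audit_ledger → submit_voucher)) is O(not submit_voucher → audit_ledger), and O(not submit_voucher) is already established, so O(audit_ledger).
Premises 2, 5, 8, 9 do not contribute to this derivation.
Thus O(audit_ledger), which is F(not audit_ledger): not audit_ledger is forbidden.

Forbidden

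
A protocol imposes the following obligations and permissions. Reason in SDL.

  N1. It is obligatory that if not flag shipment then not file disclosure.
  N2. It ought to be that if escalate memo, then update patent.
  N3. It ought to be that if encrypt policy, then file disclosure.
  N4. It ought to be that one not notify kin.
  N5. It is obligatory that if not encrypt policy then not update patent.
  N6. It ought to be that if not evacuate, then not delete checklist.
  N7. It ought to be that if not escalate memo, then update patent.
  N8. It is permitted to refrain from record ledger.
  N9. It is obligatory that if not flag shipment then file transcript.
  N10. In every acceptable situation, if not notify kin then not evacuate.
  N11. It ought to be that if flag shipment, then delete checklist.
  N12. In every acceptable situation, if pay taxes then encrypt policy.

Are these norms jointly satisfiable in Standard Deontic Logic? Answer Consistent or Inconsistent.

Premises 2 and 7 are O(escalate_memo → update_patent) and O(¬escalate_memo → update_patent); every ideal world satisfies escalate_memo or ¬escalate_memo, so in either case update_patent holds — hence O(update_patent).
The contrapositive of premise 5 (O(¬encrypt_policy → ¬update_patent)) is O(update_patent → encrypt_policy), and O(update_patent) is already established, so O(encrypt_policy).
Applying K to premise 3 (O(encrypt_policy → file_disclosure)) and O(encrypt_policy) yields O(file_disclosure).
Premise 1 is O(¬flag_shipment → ¬file_disclosure); contrapositively O(file_disclosure → flag_shipment). Since O(file_disclosure) holds, K gives O(flag_shipment).
Applying K to premise 11 (O(flag_shipment → delete_checklist)) and O(flag_shipment) yields O(delete_checklist).
Premise 6, O(¬evacuate → ¬delete_checklist), contraposes to O(delete_checklist → evacuate); with O(delete_checklist) we get O(evacuate).
Premise 10, O(¬notify_kin → ¬evacuate), contraposes to O(evacuate → notify_kin); with O(evacuate) we get O(notify_kin).
Yet premise 4 states O(¬notify_kin).
We now have both O(notify_kin) and O(¬notify_kin) — notify_kin is simultaneously obligatory and forbidden, violating the D-axiom.

Inconsistent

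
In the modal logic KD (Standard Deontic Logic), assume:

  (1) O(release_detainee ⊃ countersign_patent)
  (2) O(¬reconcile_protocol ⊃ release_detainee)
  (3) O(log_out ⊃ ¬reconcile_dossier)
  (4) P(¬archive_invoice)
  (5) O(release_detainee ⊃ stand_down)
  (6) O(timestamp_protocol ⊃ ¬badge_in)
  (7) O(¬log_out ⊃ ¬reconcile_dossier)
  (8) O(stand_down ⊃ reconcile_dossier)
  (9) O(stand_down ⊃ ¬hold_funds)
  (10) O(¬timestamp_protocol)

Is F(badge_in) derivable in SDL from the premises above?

No

Premise 6 is O(timestamp_protocol ⊃ ¬badge_in), but O(timestamp_protocol) is not derivable from the premises, so it does not yield O(¬badge_in).
No other premise forces O(¬badge_in). An ideal world satisfying every premise can still have badge_in true, so F(badge_in) is not derivable.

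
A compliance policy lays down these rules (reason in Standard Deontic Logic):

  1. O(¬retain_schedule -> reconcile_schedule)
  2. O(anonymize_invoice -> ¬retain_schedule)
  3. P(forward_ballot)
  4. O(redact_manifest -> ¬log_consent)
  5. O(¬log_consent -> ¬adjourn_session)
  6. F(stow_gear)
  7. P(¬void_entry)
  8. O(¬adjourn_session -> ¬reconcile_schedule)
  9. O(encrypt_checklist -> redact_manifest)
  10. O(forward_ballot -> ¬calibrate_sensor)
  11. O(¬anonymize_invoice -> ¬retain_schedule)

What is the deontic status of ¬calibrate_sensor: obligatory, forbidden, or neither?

Neither

Premise 10 is O(forward_ballot -> ¬calibrate_sensor), but O(forward_ballot) is not derivable from the premises (the permission P(forward_ballot) asserts only ¬O(¬forward_ballot), not O(forward_ballot)), so it does not yield O(¬calibrate_sensor).
No premise or chain of K-axiom applications forces O(¬calibrate_sensor), and none forces O(calibrate_sensor). So ¬calibrate_sensor is neither obligatory nor forbidden under these norms.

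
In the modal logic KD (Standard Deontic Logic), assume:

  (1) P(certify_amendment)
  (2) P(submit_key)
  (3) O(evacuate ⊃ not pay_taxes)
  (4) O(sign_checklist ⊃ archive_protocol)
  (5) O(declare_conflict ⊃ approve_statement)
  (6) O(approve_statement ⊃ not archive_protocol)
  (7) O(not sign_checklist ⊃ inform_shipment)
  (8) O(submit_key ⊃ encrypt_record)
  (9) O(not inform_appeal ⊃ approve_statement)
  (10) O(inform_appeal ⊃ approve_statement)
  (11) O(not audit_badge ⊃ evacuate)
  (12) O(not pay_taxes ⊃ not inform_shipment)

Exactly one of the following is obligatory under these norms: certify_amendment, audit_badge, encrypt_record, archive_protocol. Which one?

audit_badge

Premises 9 and 10 are O(not inform_appeal ⊃ approve_statement) and O(inform_appeal ⊃ approve_statement); every ideal world satisfies not inform_appeal or inform_appeal, so in either case approve_statement holds — hence O(approve_statement).
Premise 6 is O(approve_statement ⊃ not archive_protocol); since O(approve_statement), deontic closure gives O(not archive_protocol).
The contrapositive of premise 4 (O(sign_checklist ⊃ archive_protocol)) is O(not archive_protocol ⊃ not sign_checklist), and O(not archive_protocol) is already established, so O(not sign_checklist).
Premise 7 is O(not sign_checklist ⊃ inform_shipment); since O(not sign_checklist), deontic closure gives O(inform_shipment).
The contrapositive of premise 12 (O(not pay_taxes ⊃ not inform_shipment)) is O(inform_shipment ⊃ pay_taxes), and O(inform_shipment) is already established, so O(pay_taxes).
The contrapositive of premise 3 (O(evacuate ⊃ not pay_taxes)) is O(pay_taxes ⊃ not evacuate), and O(pay_taxes) is already established, so O(not evacuate).
The contrapositive of premise 11 (O(not audit_badge ⊃ evacuate)) is O(not evacuate ⊃ audit_badge), and O(not evacuate) is already established, so O(audit_badge).
So O(audit_badge) holds — audit_badge is obligatory. None of the other listed options is made obligatory by any chain of premises.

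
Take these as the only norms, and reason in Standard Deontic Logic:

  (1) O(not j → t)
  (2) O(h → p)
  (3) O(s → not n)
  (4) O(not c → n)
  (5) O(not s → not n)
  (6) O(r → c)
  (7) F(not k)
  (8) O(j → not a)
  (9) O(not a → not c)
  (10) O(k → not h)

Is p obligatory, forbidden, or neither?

Premise 2 is O(h → p), but O(h) is not derivable from the premises, so it does not yield O(p).
No premise or chain of K-axiom applications forces O(p), and none forces O(not p). So p is neither obligatory nor forbidden under these norms.

Neither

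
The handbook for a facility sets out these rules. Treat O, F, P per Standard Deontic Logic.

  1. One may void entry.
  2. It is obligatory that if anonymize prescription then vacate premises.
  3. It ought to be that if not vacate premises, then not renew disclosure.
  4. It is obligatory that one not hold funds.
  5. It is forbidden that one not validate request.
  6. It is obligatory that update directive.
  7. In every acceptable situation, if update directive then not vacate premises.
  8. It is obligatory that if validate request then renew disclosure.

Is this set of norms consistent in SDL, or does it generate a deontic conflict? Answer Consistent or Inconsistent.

Premise 5, F(¬validate_request), is equivalent to O(validate_request).
Applying K to premise 8 (O(validate_request → renew_disclosure)) and O(validate_request) yields O(renew_disclosure).
The contrapositive of premise 3 (O(¬vacate_premises → ¬renew_disclosure)) is O(renew_disclosure → vacate_premises), and O(renew_disclosure) is already established, so O(vacate_premises).
Premise 7 is O(update_directive → ¬vacate_premises); contrapositively O(vacate_premises → ¬update_directive). Since O(vacate_premises) holds, K gives O(¬update_directive).
However, premise 6 gives O(update_directive).
We now have both O(¬update_directive) and O(update_directive) — update_directive is simultaneously obligatory and forbidden, violating the D-axiom.

Inconsistent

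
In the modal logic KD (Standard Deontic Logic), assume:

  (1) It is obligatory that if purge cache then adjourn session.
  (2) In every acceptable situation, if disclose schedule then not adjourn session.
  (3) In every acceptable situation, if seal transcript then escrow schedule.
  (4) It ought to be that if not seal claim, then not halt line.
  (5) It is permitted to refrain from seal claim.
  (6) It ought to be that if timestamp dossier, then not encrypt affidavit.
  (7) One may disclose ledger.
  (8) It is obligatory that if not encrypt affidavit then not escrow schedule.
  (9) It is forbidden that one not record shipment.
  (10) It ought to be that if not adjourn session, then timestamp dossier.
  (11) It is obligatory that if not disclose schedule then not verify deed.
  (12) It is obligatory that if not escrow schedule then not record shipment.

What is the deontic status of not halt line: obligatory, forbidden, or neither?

Neither

Premise 4 is O(¬seal_claim → ¬halt_line), but O(¬seal_claim) is not derivable from the premises (the permission P(¬seal_claim) asserts only ¬O(seal_claim), not O(¬seal_claim)), so it does not yield O(¬halt_line).
No premise or chain of K-axiom applications forces O(¬halt_line), and none forces O(halt_line). So ¬halt_line is neither obligatory nor forbidden under these norms.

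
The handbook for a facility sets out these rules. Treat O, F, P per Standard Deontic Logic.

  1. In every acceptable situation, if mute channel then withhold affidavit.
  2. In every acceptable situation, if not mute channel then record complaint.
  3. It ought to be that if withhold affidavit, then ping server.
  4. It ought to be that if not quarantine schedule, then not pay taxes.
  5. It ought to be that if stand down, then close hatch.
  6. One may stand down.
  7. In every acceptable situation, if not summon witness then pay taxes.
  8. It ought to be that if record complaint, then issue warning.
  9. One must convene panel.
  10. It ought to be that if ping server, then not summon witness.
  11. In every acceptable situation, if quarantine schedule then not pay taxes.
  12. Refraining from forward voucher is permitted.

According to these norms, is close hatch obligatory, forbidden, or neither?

Premise 5 is O(stand_down → close_hatch), but O(stand_down) is not derivable from the premises (the permission P(stand_down) asserts only ¬O(¬stand_down), not O(stand_down)), so it does not yield O(close_hatch).
No premise or chain of K-axiom applications forces O(close_hatch), and none forces O(¬close_hatch). So close_hatch is neither obligatory nor forbidden under these norms.

Neither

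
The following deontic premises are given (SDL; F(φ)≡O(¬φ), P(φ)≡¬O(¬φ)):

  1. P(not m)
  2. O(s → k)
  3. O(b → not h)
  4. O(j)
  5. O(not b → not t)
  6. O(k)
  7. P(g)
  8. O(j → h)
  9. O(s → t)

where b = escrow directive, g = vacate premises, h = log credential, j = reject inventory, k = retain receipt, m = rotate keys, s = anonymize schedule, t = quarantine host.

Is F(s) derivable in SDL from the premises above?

Yes

Premise 4 gives O(j).
Premise 8 is O(j → h); since O(j), deontic closure gives O(h).
Premise 3 is O(b → not h); contrapositively O(h → not b). Since O(h) holds, K gives O(not b).
Applying K to premise 5 (O(not b → not t)) and O(not b) yields O(not t).
Premise 9, O(s → t), contraposes to O(not t → not s); with O(not t) we get O(not s).
Premises 1, 2, 6, 7 do not contribute to this derivation.
So O(not s) holds, i.e. F(s). The claim follows.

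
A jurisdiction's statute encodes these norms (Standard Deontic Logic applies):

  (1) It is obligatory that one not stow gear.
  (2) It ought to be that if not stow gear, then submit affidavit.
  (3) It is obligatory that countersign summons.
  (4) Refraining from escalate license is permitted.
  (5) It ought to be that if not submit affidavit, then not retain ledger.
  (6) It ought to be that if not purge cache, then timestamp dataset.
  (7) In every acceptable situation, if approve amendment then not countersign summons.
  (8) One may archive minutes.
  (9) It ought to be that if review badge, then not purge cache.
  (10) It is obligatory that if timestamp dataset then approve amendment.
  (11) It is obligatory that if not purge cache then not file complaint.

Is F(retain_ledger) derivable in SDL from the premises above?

Premise 5 is O(¬submit_affidavit → ¬retain_ledger), but O(¬submit_affidavit) is not derivable from the premises, so it does not yield O(¬retain_ledger).
No other premise forces O(¬retain_ledger). An ideal world satisfying every premise can still have retain_ledger true, so F(retain_ledger) is not derivable.

No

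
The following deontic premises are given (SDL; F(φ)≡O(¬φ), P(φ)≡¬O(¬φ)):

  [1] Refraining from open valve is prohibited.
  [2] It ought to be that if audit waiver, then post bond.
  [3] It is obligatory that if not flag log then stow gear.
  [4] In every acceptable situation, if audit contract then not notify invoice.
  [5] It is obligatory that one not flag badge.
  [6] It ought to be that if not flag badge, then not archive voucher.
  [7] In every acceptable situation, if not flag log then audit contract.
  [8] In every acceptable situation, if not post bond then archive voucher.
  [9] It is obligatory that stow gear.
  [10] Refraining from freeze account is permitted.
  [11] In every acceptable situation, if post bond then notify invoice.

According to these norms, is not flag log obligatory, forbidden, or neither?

Forbidden

Premise 5 gives O(¬flag_badge).
From O(¬flag_badge) and premise 6, O(¬flag_badge → ¬archive_voucher), we obtain O(¬archive_voucher).
Premise 8, O(¬post_bond → archive_voucher), contraposes to O(¬archive_voucher → post_bond); with O(¬archive_voucher) we get O(post_bond).
From O(post_bond) and premise 11, O(post_bond → notify_invoice), we obtain O(notify_invoice).
The contrapositive of premise 4 (O(audit_contract → ¬notify_invoice)) is O(notify_invoice → ¬audit_contract), and O(notify_invoice) is already established, so O(¬audit_contract).
Premise 7 is O(¬flag_log → audit_contract); contrapositively O(¬audit_contract → flag_log). Since O(¬audit_contract) holds, K gives O(flag_log).
Premises 1, 2, 3, 9, 10 do not contribute to this derivation.
Thus O(flag_log), which is F(¬flag_log): ¬flag_log is forbidden.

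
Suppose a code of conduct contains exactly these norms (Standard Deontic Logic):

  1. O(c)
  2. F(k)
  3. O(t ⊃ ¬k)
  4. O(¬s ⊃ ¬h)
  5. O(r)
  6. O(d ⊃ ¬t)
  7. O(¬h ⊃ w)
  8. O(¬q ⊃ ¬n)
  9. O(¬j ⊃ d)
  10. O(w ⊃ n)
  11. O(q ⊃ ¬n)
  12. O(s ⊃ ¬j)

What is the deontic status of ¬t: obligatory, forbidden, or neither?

Obligatory

By case analysis on ¬q: premise 8 gives O(¬q ⊃ ¬n) and premise 11 gives O(q ⊃ ¬n), so O(¬n) either way.
Premise 10, O(w ⊃ n), contraposes to O(¬n ⊃ ¬w); with O(¬n) we get O(¬w).
Premise 7, O(¬h ⊃ w), contraposes to O(¬w ⊃ h); with O(¬w) we get O(h).
Premise 4, O(¬s ⊃ ¬h), contraposes to O(h ⊃ s); with O(h) we get O(s).
Premise 12 is O(s ⊃ ¬j); since O(s), deontic closure gives O(¬j).
Premise 9 is O(¬j ⊃ d); since O(¬j), deontic closure gives O(d).
From O(d) and premise 6, O(d ⊃ ¬t), we obtain O(¬t).
Premises 1, 2, 3, 5 do not contribute to this derivation.
Hence ¬t is obligatory.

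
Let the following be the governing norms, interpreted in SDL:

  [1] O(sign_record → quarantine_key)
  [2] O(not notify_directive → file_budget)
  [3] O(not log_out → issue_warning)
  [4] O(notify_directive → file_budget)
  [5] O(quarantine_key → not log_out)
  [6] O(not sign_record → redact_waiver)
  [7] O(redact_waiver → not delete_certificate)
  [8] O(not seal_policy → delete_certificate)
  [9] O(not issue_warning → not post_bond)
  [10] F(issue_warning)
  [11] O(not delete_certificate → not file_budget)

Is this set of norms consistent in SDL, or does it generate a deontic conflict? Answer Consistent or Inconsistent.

Premises 2 and 4 are O(not notify_directive → file_budget) and O(notify_directive → file_budget); every ideal world satisfies not notify_directive or notify_directive, so in either case file_budget holds — hence O(file_budget).
Premise 11 is O(not delete_certificate → not file_budget); contrapositively O(file_budget → delete_certificate). Since O(file_budget) holds, K gives O(delete_certificate).
The contrapositive of premise 7 (O(redact_waiver → not delete_certificate)) is O(delete_certificate → not redact_waiver), and O(delete_certificate) is already established, so O(not redact_waiver).
Premise 6 is O(not sign_record → redact_waiver); contrapositively O(not redact_waiver → sign_record). Since O(not redact_waiver) holds, K gives O(sign_record).
With premise 1, O(sign_record → quarantine_key), the K-axiom yields O(quarantine_key).
Applying K to premise 5 (O(quarantine_key → not log_out)) and O(quarantine_key) yields O(not log_out).
From O(not log_out) and premise 3, O(not log_out → issue_warning), we obtain O(issue_warning).
But premise 10, F(issue_warning), means O(not issue_warning).
We now have both O(issue_warning) and O(not issue_warning) — issue_warning is simultaneously obligatory and forbidden, violating the D-axiom.

Inconsistent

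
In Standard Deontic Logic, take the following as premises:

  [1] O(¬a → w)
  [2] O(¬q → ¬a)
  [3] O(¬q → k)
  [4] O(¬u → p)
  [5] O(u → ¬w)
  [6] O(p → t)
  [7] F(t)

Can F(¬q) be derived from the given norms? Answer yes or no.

Yes

Premise 7 is F(t), i.e. O(¬t).
Premise 6 is O(p → t); contrapositively O(¬t → ¬p). Since O(¬t) holds, K gives O(¬p).
Premise 4, O(¬u → p), contraposes to O(¬p → u); with O(¬p) we get O(u).
From O(u) and premise 5, O(u → ¬w), we obtain O(¬w).
Premise 1 is O(¬a → w); contrapositively O(¬w → a). Since O(¬w) holds, K gives O(a).
The contrapositive of premise 2 (O(¬q → ¬a)) is O(a → q), and O(a) is already established, so O(q).
Premise 3 does not contribute to this derivation.
So O(q) holds, i.e. F(¬q). The claim follows.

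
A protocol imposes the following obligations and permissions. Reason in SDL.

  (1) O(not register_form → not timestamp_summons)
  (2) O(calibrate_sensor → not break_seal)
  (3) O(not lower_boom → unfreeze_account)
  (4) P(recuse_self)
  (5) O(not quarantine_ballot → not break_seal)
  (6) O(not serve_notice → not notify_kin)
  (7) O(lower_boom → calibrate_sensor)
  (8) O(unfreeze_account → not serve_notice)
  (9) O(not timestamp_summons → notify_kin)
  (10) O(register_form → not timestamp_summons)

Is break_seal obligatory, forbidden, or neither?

By case analysis on register_form: premise 10 gives O(register_form → not timestamp_summons) and premise 1 gives O(not register_form → not timestamp_summons), so O(not timestamp_summons) either way.
Applying K to premise 9 (O(not timestamp_summons → notify_kin)) and O(not timestamp_summons) yields O(notify_kin).
The contrapositive of premise 6 (O(not serve_notice → not notify_kin)) is O(notify_kin → serve_notice), and O(notify_kin) is already established, so O(serve_notice).
The contrapositive of premise 8 (O(unfreeze_account → not serve_notice)) is O(serve_notice → not unfreeze_account), and O(serve_notice) is already established, so O(not unfreeze_account).
Premise 3 is O(not lower_boom → unfreeze_account); contrapositively O(not unfreeze_account → lower_boom). Since O(not unfreeze_account) holds, K gives O(lower_boom).
From O(lower_boom) and premise 7, O(lower_boom → calibrate_sensor), we obtain O(calibrate_sensor).
With premise 2, O(calibrate_sensor → not break_seal), the K-axiom yields O(not break_seal).
Premises 4, 5 do not contribute to this derivation.
Thus O(not break_seal), which is F(break_seal): break_seal is forbidden.

Forbidden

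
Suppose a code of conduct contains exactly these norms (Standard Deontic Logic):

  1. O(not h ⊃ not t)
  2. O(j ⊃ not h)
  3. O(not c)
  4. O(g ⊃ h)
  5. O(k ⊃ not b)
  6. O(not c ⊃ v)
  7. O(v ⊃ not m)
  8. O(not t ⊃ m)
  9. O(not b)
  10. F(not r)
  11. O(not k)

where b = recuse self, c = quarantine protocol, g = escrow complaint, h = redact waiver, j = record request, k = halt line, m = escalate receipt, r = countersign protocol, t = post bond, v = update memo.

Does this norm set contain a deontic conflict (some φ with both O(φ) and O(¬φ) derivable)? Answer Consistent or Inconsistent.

Consistent

Premise 5 is O(k ⊃ not b); even if O(not b) held, inferring O(k) would be affirming the consequent — invalid.
So O(k) is not derivable, and the apparent clash with O(not k) does not arise.
A world satisfying every obligation exists (e.g. b=false, c=false, g=false, h=true, j=false, k=false, m=false, r=true, t=true, v=true); no atom is both obligatory and forbidden, so the set is consistent.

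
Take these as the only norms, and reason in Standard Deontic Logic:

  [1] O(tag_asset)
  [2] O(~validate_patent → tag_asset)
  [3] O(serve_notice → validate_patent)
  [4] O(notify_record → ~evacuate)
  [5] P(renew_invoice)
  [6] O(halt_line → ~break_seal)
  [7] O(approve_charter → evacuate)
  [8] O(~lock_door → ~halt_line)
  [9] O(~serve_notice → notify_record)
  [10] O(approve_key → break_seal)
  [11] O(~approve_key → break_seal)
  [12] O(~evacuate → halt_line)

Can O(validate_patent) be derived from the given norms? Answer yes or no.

Yes

Premises 11 and 10 cover both cases: O(~approve_key → break_seal) and O(approve_key → break_seal). Since ~approve_key ∨ approve_key is a tautology, O(break_seal) follows.
Premise 6, O(halt_line → ~break_seal), contraposes to O(break_seal → ~halt_line); with O(break_seal) we get O(~halt_line).
Premise 12, O(~evacuate → halt_line), contraposes to O(~halt_line → evacuate); with O(~halt_line) we get O(evacuate).
Premise 4, O(notify_record → ~evacuate), contraposes to O(evacuate → ~notify_record); with O(evacuate) we get O(~notify_record).
Premise 9, O(~serve_notice → notify_record), contraposes to O(~notify_record → serve_notice); with O(~notify_record) we get O(serve_notice).
Premise 3 is O(serve_notice → validate_patent); since O(serve_notice), deontic closure gives O(validate_patent).
Premises 1, 2, 5, 7, 8 do not contribute to this derivation.
So O(validate_patent) follows.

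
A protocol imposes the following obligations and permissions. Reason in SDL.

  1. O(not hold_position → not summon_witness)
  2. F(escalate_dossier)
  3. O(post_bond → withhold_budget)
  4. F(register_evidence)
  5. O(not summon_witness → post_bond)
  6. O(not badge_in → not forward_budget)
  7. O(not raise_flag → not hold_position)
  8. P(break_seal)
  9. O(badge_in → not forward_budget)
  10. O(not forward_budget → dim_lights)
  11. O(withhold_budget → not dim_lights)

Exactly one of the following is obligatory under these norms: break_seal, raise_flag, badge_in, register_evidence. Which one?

raise_flag

Premises 9 and 6 are O(badge_in → not forward_budget) and O(not badge_in → not forward_budget); every ideal world satisfies badge_in or not badge_in, so in either case not forward_budget holds — hence O(not forward_budget).
From O(not forward_budget) and premise 10, O(not forward_budget → dim_lights), we obtain O(dim_lights).
The contrapositive of premise 11 (O(withhold_budget → not dim_lights)) is O(dim_lights → not withhold_budget), and O(dim_lights) is already established, so O(not withhold_budget).
The contrapositive of premise 3 (O(post_bond → withhold_budget)) is O(not withhold_budget → not post_bond), and O(not withhold_budget) is already established, so O(not post_bond).
Premise 5, O(not summon_witness → post_bond), contraposes to O(not post_bond → summon_witness); with O(not post_bond) we get O(summon_witness).
Premise 1, O(not hold_position → not summon_witness), contraposes to O(summon_witness → hold_position); with O(summon_witness) we get O(hold_position).
Premise 7 is O(not raise_flag → not hold_position); contrapositively O(hold_position → raise_flag). Since O(hold_position) holds, K gives O(raise_flag).
So O(raise_flag) holds — raise_flag is obligatory. None of the other listed options is made obligatory by any chain of premises.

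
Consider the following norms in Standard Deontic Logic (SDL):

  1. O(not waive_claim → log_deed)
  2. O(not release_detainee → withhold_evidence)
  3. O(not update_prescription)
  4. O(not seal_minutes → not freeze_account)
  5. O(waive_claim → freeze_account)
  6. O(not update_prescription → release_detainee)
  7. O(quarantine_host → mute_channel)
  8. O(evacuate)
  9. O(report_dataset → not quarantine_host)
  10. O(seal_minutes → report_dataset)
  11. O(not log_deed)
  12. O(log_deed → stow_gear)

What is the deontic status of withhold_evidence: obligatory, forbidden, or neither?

Neither

Premise 2 is O(not release_detainee → withhold_evidence), but O(not release_detainee) is not derivable from the premises, so it does not yield O(withhold_evidence).
No premise or chain of K-axiom applications forces O(withhold_evidence), and none forces O(not withhold_evidence). So withhold_evidence is neither obligatory nor forbidden under these norms.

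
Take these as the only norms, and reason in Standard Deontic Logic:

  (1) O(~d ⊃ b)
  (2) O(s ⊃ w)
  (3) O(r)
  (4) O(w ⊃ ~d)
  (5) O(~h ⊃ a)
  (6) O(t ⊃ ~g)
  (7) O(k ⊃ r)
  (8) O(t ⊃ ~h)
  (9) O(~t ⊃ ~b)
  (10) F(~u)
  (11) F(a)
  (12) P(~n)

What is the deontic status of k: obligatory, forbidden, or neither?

Neither

Premise 7 is O(k ⊃ r); even if O(r) held, inferring O(k) would be affirming the consequent — invalid.
No premise or chain of K-axiom applications forces O(k), and none forces O(~k). So k is neither obligatory nor forbidden under these norms.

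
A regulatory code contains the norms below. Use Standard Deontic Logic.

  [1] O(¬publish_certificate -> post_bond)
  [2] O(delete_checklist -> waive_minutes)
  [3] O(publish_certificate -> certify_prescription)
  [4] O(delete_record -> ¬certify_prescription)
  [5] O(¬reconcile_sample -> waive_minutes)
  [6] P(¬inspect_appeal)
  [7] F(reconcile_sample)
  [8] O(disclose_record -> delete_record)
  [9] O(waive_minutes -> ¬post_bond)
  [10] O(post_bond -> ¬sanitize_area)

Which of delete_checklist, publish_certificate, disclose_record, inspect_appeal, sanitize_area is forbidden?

disclose_record

Premise 7, F(reconcile_sample), is equivalent to O(¬reconcile_sample).
With premise 5, O(¬reconcile_sample -> waive_minutes), the K-axiom yields O(waive_minutes).
With premise 9, O(waive_minutes -> ¬post_bond), the K-axiom yields O(¬post_bond).
The contrapositive of premise 1 (O(¬publish_certificate -> post_bond)) is O(¬post_bond -> publish_certificate), and O(¬post_bond) is already established, so O(publish_certificate).
From O(publish_certificate) and premise 3, O(publish_certificate -> certify_prescription), we obtain O(certify_prescription).
Premise 4, O(delete_record -> ¬certify_prescription), contraposes to O(certify_prescription -> ¬delete_record); with O(certify_prescription) we get O(¬delete_record).
The contrapositive of premise 8 (O(disclose_record -> delete_record)) is O(¬delete_record -> ¬disclose_record), and O(¬delete_record) is already established, so O(¬disclose_record).
So O(¬disclose_record) holds, i.e. disclose_record is forbidden. None of the other listed options is forbidden under the premises.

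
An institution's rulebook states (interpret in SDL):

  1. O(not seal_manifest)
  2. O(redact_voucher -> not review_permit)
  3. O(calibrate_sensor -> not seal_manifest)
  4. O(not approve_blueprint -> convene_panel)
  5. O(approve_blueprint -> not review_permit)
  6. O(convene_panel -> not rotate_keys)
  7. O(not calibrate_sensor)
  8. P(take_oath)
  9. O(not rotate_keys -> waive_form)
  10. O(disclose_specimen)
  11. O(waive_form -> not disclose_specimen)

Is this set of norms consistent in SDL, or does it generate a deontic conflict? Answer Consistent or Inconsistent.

Premise 3 is O(calibrate_sensor -> not seal_manifest); even if O(not seal_manifest) held, inferring O(calibrate_sensor) would be affirming the consequent — invalid.
So O(calibrate_sensor) is not derivable, and the apparent clash with O(not calibrate_sensor) does not arise.
A world satisfying every obligation exists (e.g. approve_blueprint=true, calibrate_sensor=false, convene_panel=false, disclose_specimen=true, redact_voucher=false, review_permit=false, rotate_keys=true, seal_manifest=false, take_oath=false, waive_form=false); no atom is both obligatory and forbidden, so the set is consistent.

Consistent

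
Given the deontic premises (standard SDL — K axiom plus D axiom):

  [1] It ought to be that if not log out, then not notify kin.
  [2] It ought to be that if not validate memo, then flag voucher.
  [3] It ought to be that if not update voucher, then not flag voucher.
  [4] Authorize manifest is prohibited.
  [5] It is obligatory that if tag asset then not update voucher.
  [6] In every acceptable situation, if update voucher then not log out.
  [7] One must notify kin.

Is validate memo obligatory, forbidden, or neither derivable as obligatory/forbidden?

Obligatory

Premise 7 states O(notify_kin) outright.
The contrapositive of premise 1 (O(¬log_out → ¬notify_kin)) is O(notify_kin → log_out), and O(notify_kin) is already established, so O(log_out).
Premise 6, O(update_voucher → ¬log_out), contraposes to O(log_out → ¬update_voucher); with O(log_out) we get O(¬update_voucher).
With premise 3, O(¬update_voucher → ¬flag_voucher), the K-axiom yields O(¬flag_voucher).
The contrapositive of premise 2 (O(¬validate_memo → flag_voucher)) is O(¬flag_voucher → validate_memo), and O(¬flag_voucher) is already established, so O(validate_memo).
Premises 4, 5 do not contribute to this derivation.
Hence validate_memo is obligatory.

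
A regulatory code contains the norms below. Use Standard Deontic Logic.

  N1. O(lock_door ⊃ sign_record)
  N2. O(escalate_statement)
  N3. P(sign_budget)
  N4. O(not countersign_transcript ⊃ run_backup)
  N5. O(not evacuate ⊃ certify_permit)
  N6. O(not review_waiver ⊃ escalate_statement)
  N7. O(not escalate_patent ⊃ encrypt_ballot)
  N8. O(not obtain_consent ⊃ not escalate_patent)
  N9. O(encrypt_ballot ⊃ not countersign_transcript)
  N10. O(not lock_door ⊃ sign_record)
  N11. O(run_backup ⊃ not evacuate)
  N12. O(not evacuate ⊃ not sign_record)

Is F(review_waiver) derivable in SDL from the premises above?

Premise 6 is O(not review_waiver ⊃ escalate_statement); even if O(escalate_statement) held, inferring O(not review_waiver) would be affirming the consequent — invalid.
No other premise forces O(not review_waiver). An ideal world satisfying every premise can still have review_waiver true, so F(review_waiver) is not derivable.

No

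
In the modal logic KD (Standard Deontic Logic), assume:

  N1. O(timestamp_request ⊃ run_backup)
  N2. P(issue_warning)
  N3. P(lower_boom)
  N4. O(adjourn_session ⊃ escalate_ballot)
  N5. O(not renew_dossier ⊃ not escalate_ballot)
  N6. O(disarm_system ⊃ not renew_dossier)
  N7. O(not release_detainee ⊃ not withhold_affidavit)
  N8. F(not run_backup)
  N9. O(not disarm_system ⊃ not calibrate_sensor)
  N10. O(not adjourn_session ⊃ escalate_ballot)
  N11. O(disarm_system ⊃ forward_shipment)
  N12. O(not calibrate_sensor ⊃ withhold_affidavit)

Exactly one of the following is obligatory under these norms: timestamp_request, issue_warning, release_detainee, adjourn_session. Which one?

release_detainee

By case analysis on not adjourn_session: premise 10 gives O(not adjourn_session ⊃ escalate_ballot) and premise 4 gives O(adjourn_session ⊃ escalate_ballot), so O(escalate_ballot) either way.
Premise 5, O(not renew_dossier ⊃ not escalate_ballot), contraposes to O(escalate_ballot ⊃ renew_dossier); with O(escalate_ballot) we get O(renew_dossier).
Premise 6, O(disarm_system ⊃ not renew_dossier), contraposes to O(renew_dossier ⊃ not disarm_system); with O(renew_dossier) we get O(not disarm_system).
Applying K to premise 9 (O(not disarm_system ⊃ not calibrate_sensor)) and O(not disarm_system) yields O(not calibrate_sensor).
Premise 12 is O(not calibrate_sensor ⊃ withhold_affidavit); since O(not calibrate_sensor), deontic closure gives O(withhold_affidavit).
Premise 7, O(not release_detainee ⊃ not withhold_affidavit), contraposes to O(withhold_affidavit ⊃ release_detainee); with O(withhold_affidavit) we get O(release_detainee).
So O(release_detainee) holds — release_detainee is obligatory. None of the other listed options is made obligatory by any chain of premises.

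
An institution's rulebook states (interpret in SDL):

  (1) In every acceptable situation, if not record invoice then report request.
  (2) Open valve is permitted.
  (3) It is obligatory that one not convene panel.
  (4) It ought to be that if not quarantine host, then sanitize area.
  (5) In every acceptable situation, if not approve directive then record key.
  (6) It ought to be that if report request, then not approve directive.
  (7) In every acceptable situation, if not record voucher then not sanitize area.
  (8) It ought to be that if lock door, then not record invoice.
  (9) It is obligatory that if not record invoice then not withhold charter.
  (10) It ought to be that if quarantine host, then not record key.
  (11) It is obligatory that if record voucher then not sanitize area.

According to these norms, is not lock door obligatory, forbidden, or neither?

Obligatory

Premises 7 and 11 cover both cases: O(¬record_voucher → ¬sanitize_area) and O(record_voucher → ¬sanitize_area). Since ¬record_voucher ∨ record_voucher is a tautology, O(¬sanitize_area) follows.
The contrapositive of premise 4 (O(¬quarantine_host → sanitize_area)) is O(¬sanitize_area → quarantine_host), and O(¬sanitize_area) is already established, so O(quarantine_host).
With premise 10, O(quarantine_host → ¬record_key), the K-axiom yields O(¬record_key).
Premise 5 is O(¬approve_directive → record_key); contrapositively O(¬record_key → approve_directive). Since O(¬record_key) holds, K gives O(approve_directive).
Premise 6 is O(report_request → ¬approve_directive); contrapositively O(approve_directive → ¬report_request). Since O(approve_directive) holds, K gives O(¬report_request).
Premise 1 is O(¬record_invoice → report_request); contrapositively O(¬report_request → record_invoice). Since O(¬report_request) holds, K gives O(record_invoice).
Premise 8, O(lock_door → ¬record_invoice), contraposes to O(record_invoice → ¬lock_door); with O(record_invoice) we get O(¬lock_door).
Premises 2, 3, 9 do not contribute to this derivation.
Hence ¬lock_door is obligatory.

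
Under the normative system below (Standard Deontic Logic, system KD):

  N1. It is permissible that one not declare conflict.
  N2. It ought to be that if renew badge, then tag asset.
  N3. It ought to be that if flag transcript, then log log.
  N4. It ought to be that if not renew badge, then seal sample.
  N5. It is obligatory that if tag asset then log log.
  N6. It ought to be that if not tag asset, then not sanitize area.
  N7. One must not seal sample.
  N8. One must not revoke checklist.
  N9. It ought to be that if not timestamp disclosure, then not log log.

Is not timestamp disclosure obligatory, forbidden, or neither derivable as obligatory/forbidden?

Premise 7, F(seal_sample), is equivalent to O(¬seal_sample).
Premise 4 is O(¬renew_badge → seal_sample); contrapositively O(¬seal_sample → renew_badge). Since O(¬seal_sample) holds, K gives O(renew_badge).
With premise 2, O(renew_badge → tag_asset), the K-axiom yields O(tag_asset).
With premise 5, O(tag_asset → log_log), the K-axiom yields O(log_log).
The contrapositive of premise 9 (O(¬timestamp_disclosure → ¬log_log)) is O(log_log → timestamp_disclosure), and O(log_log) is already established, so O(timestamp_disclosure).
Premises 1, 3, 6, 8 do not contribute to this derivation.
Thus O(timestamp_disclosure), which is F(¬timestamp_disclosure): ¬timestamp_disclosure is forbidden.

Forbidden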